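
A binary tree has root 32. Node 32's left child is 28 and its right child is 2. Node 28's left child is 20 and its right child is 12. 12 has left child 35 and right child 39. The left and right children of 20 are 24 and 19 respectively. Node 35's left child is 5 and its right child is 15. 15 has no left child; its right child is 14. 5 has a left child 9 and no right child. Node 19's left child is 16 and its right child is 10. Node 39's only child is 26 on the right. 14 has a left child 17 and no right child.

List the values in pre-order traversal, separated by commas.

Pre-order visits the node, then its left subtree, then its right subtree.
Visit 32.
At 32: go left to 28.
  Visit 28.
  At 28: go left to 20.
    Visit 20.
    At 20: go left to 24.
      24 is a leaf — visit 24.
    At 20: go right to 19.
      Visit 19.
      At 19: go left to 16.
        16 is a leaf — visit 16.
      At 19: go right to 10.
        10 is a leaf — visit 10.
  At 28: go right to 12.
    Visit 12.
    At 12: go left to 35.
      Visit 35.
      At 35: go left to 5.
        Visit 5.
        At 5: go left to 9.
          9 is a leaf — visit 9.
        At 5: no right child.
      At 35: go right to 15.
        Visit 15.
        At 15: no left child.
        At 15: go right to 14.
          Visit 14.
          At 14: go left to 17.
            17 is a leaf — visit 17.
          At 14: no right child.
    At 12: go right to 39.
      Visit 39.
      At 39: no left child.
      At 39: go right to 26.
        26 is a leaf — visit 26.
At 32: go right to 2.
  2 is a leaf — visit 2.

32, 28, 20, 24, 19, 16, 10, 12, 35, 5, 9, 15, 14, 17, 39, 26, 2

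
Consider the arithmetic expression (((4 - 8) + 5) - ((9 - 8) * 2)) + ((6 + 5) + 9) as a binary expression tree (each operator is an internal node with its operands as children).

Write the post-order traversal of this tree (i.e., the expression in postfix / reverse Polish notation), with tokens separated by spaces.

4 8 - 5 + 9 8 - 2 * - 6 5 + 9 + +

Post-order on an expression tree gives postfix notation: for each operator, emit left operand, right operand, then the operator.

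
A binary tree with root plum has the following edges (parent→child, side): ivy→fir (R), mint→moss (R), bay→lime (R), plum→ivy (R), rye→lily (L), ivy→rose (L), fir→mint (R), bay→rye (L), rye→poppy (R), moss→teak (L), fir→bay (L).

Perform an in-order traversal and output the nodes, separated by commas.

In-order visits the left subtree, then the node, then the right subtree.
At plum: no left child.
Visit plum.
At plum: go right to ivy.
  At ivy: go left to rose.
    rose is a leaf — visit rose.
  Visit ivy.
  At ivy: go right to fir.
    At fir: go left to bay.
      At bay: go left to rye.
        At rye: go left to lily.
          lily is a leaf — visit lily.
        Visit rye.
        At rye: go right to poppy.
          poppy is a leaf — visit poppy.
      Visit bay.
      At bay: go right to lime.
        lime is a leaf — visit lime.
    Visit fir.
    At fir: go right to mint.
      At mint: no left child.
      Visit mint.
      At mint: go right to moss.
        At moss: go left to teak.
          teak is a leaf — visit teak.
        Visit moss.
        At moss: no right child.

plum, rose, ivy, lily, rye, poppy, bay, lime, fir, mint, teak, moss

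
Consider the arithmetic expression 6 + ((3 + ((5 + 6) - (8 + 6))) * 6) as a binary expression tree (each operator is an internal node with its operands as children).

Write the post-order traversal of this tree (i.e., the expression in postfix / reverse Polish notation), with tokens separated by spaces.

6 3 5 6 + 8 6 + - + 6 * +

Post-order on an expression tree gives postfix notation: for each operator, emit left operand, right operand, then the operator.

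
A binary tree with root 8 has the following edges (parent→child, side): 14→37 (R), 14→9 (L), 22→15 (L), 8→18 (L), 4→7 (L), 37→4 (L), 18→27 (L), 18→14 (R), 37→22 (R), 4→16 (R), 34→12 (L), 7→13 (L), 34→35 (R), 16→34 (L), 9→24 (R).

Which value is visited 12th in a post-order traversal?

22

Post-order visits the left subtree, then the right subtree, then the node.
At 8: go left to 18.
  At 18: go left to 27.
    27 is a leaf — visit 27.
  At 18: go right to 14.
    At 14: go left to 9.
      At 9: no left child.
      At 9: go right to 24.
        24 is a leaf — visit 24.
      Visit 9.
    At 14: go right to 37.
      At 37: go left to 4.
        At 4: go left to 7.
          At 7: go left to 13.
            13 is a leaf — visit 13.
          At 7: no right child.
          Visit 7.
        At 4: go right to 16.
          At 16: go left to 34.
            At 34: go left to 12.
              12 is a leaf — visit 12.
            At 34: go right to 35.
              35 is a leaf — visit 35.
            Visit 34.
          At 16: no right child.
          Visit 16.
        Visit 4.
      At 37: go right to 22.
        At 22: go left to 15.
          15 is a leaf — visit 15.
        At 22: no right child.
        Visit 22.
      Visit 37.
    Visit 14.
  Visit 18.
At 8: no right child.
Visit 8.
Full post-order sequence: 27, 24, 9, 13, 7, 12, 35, 34, 16, 4, 15, 22, 37, 14, 18, 8.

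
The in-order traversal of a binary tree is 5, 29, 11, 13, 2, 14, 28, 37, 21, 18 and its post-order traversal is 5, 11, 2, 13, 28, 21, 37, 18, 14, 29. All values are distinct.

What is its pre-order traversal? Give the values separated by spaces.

29 5 14 13 11 2 18 37 28 21

The last element of post-order is the root; it splits in-order into left and right subtrees.
Root 29: left subtree has 1 node {5}, right has 8 {11, 13, 2, 14, 28, 37, 21, 18}.
  Root 14: left subtree has 3 nodes {11, 13, 2}, right has 4 {28, 37, 21, 18}.
    Root 13: left subtree has 1 node {11}, right has 1 {2}.
    Root 18: left subtree has 3 nodes {28, 37, 21}, right has 0 { }.
      Root 37: left subtree has 1 node {28}, right has 1 {21}.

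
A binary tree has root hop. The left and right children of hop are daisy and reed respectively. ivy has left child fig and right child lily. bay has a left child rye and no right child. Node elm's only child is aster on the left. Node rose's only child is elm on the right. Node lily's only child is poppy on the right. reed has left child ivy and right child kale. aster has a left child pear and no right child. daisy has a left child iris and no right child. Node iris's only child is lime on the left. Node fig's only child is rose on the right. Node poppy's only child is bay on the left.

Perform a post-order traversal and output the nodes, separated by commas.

lime, iris, daisy, pear, aster, elm, rose, fig, rye, bay, poppy, lily, ivy, kale, reed, hop

Post-order visits the left subtree, then the right subtree, then the node.
At hop: go left to daisy.
  At daisy: go left to iris.
    At iris: go left to lime.
      lime is a leaf — visit lime.
    At iris: no right child.
    Visit iris.
  At daisy: no right child.
  Visit daisy.
At hop: go right to reed.
  At reed: go left to ivy.
    At ivy: go left to fig.
      At fig: no left child.
      At fig: go right to rose.
        At rose: no left child.
        At rose: go right to elm.
          At elm: go left to aster.
            At aster: go left to pear.
              pear is a leaf — visit pear.
            At aster: no right child.
            Visit aster.
          At elm: no right child.
          Visit elm.
        Visit rose.
      Visit fig.
    At ivy: go right to lily.
      At lily: no left child.
      At lily: go right to poppy.
        At poppy: go left to bay.
          At bay: go left to rye.
            rye is a leaf — visit rye.
          At bay: no right child.
          Visit bay.
        At poppy: no right child.
        Visit poppy.
      Visit lily.
    Visit ivy.
  At reed: go right to kale.
    kale is a leaf — visit kale.
  Visit reed.
Visit hop.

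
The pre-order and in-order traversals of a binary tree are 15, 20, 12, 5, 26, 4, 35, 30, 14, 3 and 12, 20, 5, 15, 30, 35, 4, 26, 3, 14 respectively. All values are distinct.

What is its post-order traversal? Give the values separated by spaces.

The first element of pre-order is the root; it splits in-order into left and right subtrees.
Root 15: left subtree has 3 nodes {12, 20, 5}, right has 6 {30, 35, 4, 26, 3, 14}.
  Root 20: left subtree has 1 node {12}, right has 1 {5}.
  Root 26: left subtree has 3 nodes {30, 35, 4}, right has 2 {3, 14}.
    Root 4: left subtree has 2 nodes {30, 35}, right has 0 { }.
      Root 35: left subtree has 1 node {30}, right has 0 { }.
    Root 14: left subtree has 1 node {3}, right has 0 { }.

12 5 20 30 35 4 3 14 26 15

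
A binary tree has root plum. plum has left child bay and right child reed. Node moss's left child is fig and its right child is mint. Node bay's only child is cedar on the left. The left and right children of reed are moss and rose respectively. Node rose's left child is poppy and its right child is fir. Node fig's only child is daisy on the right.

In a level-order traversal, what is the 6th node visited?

rose

Level-order visits nodes level by level from the root, left to right within each level.
Level 0: plum
Level 1: bay, reed
Level 2: cedar, moss, rose
Level 3: fig, mint, poppy, fir
Level 4: daisy
Full level-order sequence: plum, bay, reed, cedar, moss, rose, fig, mint, poppy, fir, daisy.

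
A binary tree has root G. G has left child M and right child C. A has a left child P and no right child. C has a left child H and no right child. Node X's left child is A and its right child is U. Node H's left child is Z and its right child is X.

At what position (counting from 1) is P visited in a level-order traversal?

Level-order visits nodes level by level from the root, left to right within each level.
Level 0: G
Level 1: M, C
Level 2: H
Level 3: Z, X
Level 4: A, U
Level 5: P
Full level-order sequence: G, M, C, H, Z, X, A, U, P.

9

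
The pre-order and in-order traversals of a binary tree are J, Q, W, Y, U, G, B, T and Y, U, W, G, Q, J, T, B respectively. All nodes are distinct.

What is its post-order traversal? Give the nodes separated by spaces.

The first element of pre-order is the root; it splits in-order into left and right subtrees.
Root J: left subtree has 5 nodes {Y, U, W, G, Q}, right has 2 {T, B}.
  Root Q: left subtree has 4 nodes {Y, U, W, G}, right has 0 { }.
    Root W: left subtree has 2 nodes {Y, U}, right has 1 {G}.
      Root Y: left subtree has 0 nodes { }, right has 1 {U}.
  Root B: left subtree has 1 node {T}, right has 0 { }.

U Y G W Q T B J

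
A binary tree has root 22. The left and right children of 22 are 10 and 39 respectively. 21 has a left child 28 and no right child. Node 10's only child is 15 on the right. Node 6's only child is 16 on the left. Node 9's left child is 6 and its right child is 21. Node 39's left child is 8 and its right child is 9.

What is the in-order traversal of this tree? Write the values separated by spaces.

10 15 22 8 39 16 6 9 28 21

In-order visits the left subtree, then the node, then the right subtree.
At 22: go left to 10.
  At 10: no left child.
  Visit 10.
  At 10: go right to 15.
    15 is a leaf — visit 15.
Visit 22.
At 22: go right to 39.
  At 39: go left to 8.
    8 is a leaf — visit 8.
  Visit 39.
  At 39: go right to 9.
    At 9: go left to 6.
      At 6: go left to 16.
        16 is a leaf — visit 16.
      Visit 6.
      At 6: no right child.
    Visit 9.
    At 9: go right to 21.
      At 21: go left to 28.
        28 is a leaf — visit 28.
      Visit 21.
      At 21: no right child.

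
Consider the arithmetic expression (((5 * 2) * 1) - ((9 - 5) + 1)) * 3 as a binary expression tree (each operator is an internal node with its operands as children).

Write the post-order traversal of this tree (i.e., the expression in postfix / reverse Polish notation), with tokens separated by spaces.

Post-order on an expression tree gives postfix notation: for each operator, emit left operand, right operand, then the operator.

5 2 * 1 * 9 5 - 1 + - 3 *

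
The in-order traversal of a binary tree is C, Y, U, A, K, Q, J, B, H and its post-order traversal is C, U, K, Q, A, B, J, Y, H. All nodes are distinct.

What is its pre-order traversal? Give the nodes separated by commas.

The last element of post-order is the root; it splits in-order into left and right subtrees.
Root H: left subtree has 8 nodes {C, Y, U, A, K, Q, J, B}, right has 0 { }.
  Root Y: left subtree has 1 node {C}, right has 6 {U, A, K, Q, J, B}.
    Root J: left subtree has 4 nodes {U, A, K, Q}, right has 1 {B}.
      Root A: left subtree has 1 node {U}, right has 2 {K, Q}.
        Root Q: left subtree has 1 node {K}, right has 0 { }.

H, Y, C, J, A, U, Q, K, B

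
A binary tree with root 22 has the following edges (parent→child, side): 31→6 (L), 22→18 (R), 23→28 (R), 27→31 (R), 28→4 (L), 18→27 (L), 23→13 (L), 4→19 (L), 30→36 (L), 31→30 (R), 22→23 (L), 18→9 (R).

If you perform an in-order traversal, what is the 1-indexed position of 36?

In-order visits the left subtree, then the node, then the right subtree.
At 22: go left to 23.
  At 23: go left to 13.
    13 is a leaf — visit 13.
  Visit 23.
  At 23: go right to 28.
    At 28: go left to 4.
      At 4: go left to 19.
        19 is a leaf — visit 19.
      Visit 4.
      At 4: no right child.
    Visit 28.
    At 28: no right child.
Visit 22.
At 22: go right to 18.
  At 18: go left to 27.
    At 27: no left child.
    Visit 27.
    At 27: go right to 31.
      At 31: go left to 6.
        6 is a leaf — visit 6.
      Visit 31.
      At 31: go right to 30.
        At 30: go left to 36.
          36 is a leaf — visit 36.
        Visit 30.
        At 30: no right child.
  Visit 18.
  At 18: go right to 9.
    9 is a leaf — visit 9.
Full in-order sequence: 13, 23, 19, 4, 28, 22, 27, 6, 31, 36, 30, 18, 9.

10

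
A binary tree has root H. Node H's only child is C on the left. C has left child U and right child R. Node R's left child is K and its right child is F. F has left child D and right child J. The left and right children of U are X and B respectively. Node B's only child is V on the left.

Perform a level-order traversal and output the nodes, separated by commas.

Level-order visits nodes level by level from the root, left to right within each level.
Level 0: H
Level 1: C
Level 2: U, R
Level 3: X, B, K, F
Level 4: V, D, J

H, C, U, R, X, B, K, F, V, D, J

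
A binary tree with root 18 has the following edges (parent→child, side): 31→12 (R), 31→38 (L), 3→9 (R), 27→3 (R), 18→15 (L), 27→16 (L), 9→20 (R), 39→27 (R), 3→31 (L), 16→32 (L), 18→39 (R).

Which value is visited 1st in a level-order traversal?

Level-order visits nodes level by level from the root, left to right within each level.
Level 0: 18
Level 1: 15, 39
Level 2: 27
Level 3: 16, 3
Level 4: 32, 31, 9
Level 5: 38, 12, 20
Full level-order sequence: 18, 15, 39, 27, 16, 3, 32, 31, 9, 38, 12, 20.

18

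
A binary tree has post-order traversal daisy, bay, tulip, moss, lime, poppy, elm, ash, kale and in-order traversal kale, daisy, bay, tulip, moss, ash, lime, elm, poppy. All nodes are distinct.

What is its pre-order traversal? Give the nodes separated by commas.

The last element of post-order is the root; it splits in-order into left and right subtrees.
Root kale: left subtree has 0 nodes { }, right has 8 {daisy, bay, tulip, moss, ash, lime, elm, poppy}.
  Root ash: left subtree has 4 nodes {daisy, bay, tulip, moss}, right has 3 {lime, elm, poppy}.
    Root moss: left subtree has 3 nodes {daisy, bay, tulip}, right has 0 { }.
      Root tulip: left subtree has 2 nodes {daisy, bay}, right has 0 { }.
        Root bay: left subtree has 1 node {daisy}, right has 0 { }.
    Root elm: left subtree has 1 node {lime}, right has 1 {poppy}.

kale, ash, moss, tulip, bay, daisy, elm, lime, poppy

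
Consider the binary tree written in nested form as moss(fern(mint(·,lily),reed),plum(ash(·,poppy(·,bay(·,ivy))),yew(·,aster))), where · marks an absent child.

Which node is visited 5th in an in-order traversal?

In-order visits the left subtree, then the node, then the right subtree.
At moss: go left to fern.
  At fern: go left to mint.
    At mint: no left child.
    Visit mint.
    At mint: go right to lily.
      lily is a leaf — visit lily.
  Visit fern.
  At fern: go right to reed.
    reed is a leaf — visit reed.
Visit moss.
At moss: go right to plum.
  At plum: go left to ash.
    At ash: no left child.
    Visit ash.
    At ash: go right to poppy.
      At poppy: no left child.
      Visit poppy.
      At poppy: go right to bay.
        At bay: no left child.
        Visit bay.
        At bay: go right to ivy.
          ivy is a leaf — visit ivy.
  Visit plum.
  At plum: go right to yew.
    At yew: no left child.
    Visit yew.
    At yew: go right to aster.
      aster is a leaf — visit aster.
Full in-order sequence: mint, lily, fern, reed, moss, ash, poppy, bay, ivy, plum, yew, aster.

moss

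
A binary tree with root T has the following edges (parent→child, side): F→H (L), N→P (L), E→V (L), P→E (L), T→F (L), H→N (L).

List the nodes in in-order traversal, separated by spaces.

In-order visits the left subtree, then the node, then the right subtree.
At T: go left to F.
  At F: go left to H.
    At H: go left to N.
      At N: go left to P.
        At P: go left to E.
          At E: go left to V.
            V is a leaf — visit V.
          Visit E.
          At E: no right child.
        Visit P.
        At P: no right child.
      Visit N.
      At N: no right child.
    Visit H.
    At H: no right child.
  Visit F.
  At F: no right child.
Visit T.
At T: no right child.

V E P N H F T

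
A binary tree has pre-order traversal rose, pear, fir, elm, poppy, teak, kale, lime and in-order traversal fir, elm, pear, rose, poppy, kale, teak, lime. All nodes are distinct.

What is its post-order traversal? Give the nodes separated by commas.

elm, fir, pear, kale, lime, teak, poppy, rose

The first element of pre-order is the root; it splits in-order into left and right subtrees.
Root rose: left subtree has 3 nodes {fir, elm, pear}, right has 4 {poppy, kale, teak, lime}.
  Root pear: left subtree has 2 nodes {fir, elm}, right has 0 { }.
    Root fir: left subtree has 0 nodes { }, right has 1 {elm}.
  Root poppy: left subtree has 0 nodes { }, right has 3 {kale, teak, lime}.
    Root teak: left subtree has 1 node {kale}, right has 1 {lime}.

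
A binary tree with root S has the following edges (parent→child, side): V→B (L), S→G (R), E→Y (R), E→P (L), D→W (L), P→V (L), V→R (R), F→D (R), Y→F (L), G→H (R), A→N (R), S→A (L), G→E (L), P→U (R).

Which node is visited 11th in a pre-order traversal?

Y

Pre-order visits the node, then its left subtree, then its right subtree.
Visit S.
At S: go left to A.
  Visit A.
  At A: no left child.
  At A: go right to N.
    N is a leaf — visit N.
At S: go right to G.
  Visit G.
  At G: go left to E.
    Visit E.
    At E: go left to P.
      Visit P.
      At P: go left to V.
        Visit V.
        At V: go left to B.
          B is a leaf — visit B.
        At V: go right to R.
          R is a leaf — visit R.
      At P: go right to U.
        U is a leaf — visit U.
    At E: go right to Y.
      Visit Y.
      At Y: go left to F.
        Visit F.
        At F: no left child.
        At F: go right to D.
          Visit D.
          At D: go left to W.
            W is a leaf — visit W.
          At D: no right child.
      At Y: no right child.
  At G: go right to H.
    H is a leaf — visit H.
Full pre-order sequence: S, A, N, G, E, P, V, B, R, U, Y, F, D, W, H.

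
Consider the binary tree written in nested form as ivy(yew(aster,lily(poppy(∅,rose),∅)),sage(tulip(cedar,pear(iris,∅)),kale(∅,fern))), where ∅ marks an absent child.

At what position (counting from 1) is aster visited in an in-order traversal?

In-order visits the left subtree, then the node, then the right subtree.
At ivy: go left to yew.
  At yew: go left to aster.
    aster is a leaf — visit aster.
  Visit yew.
  At yew: go right to lily.
    At lily: go left to poppy.
      At poppy: no left child.
      Visit poppy.
      At poppy: go right to rose.
        rose is a leaf — visit rose.
    Visit lily.
    At lily: no right child.
Visit ivy.
At ivy: go right to sage.
  At sage: go left to tulip.
    At tulip: go left to cedar.
      cedar is a leaf — visit cedar.
    Visit tulip.
    At tulip: go right to pear.
      At pear: go left to iris.
        iris is a leaf — visit iris.
      Visit pear.
      At pear: no right child.
  Visit sage.
  At sage: go right to kale.
    At kale: no left child.
    Visit kale.
    At kale: go right to fern.
      fern is a leaf — visit fern.
Full in-order sequence: aster, yew, poppy, rose, lily, ivy, cedar, tulip, iris, pear, sage, kale, fern.

1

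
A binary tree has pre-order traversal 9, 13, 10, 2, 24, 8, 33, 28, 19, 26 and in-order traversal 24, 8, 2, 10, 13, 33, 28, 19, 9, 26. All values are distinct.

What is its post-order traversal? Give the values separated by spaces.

8 24 2 10 19 28 33 13 26 9

The first element of pre-order is the root; it splits in-order into left and right subtrees.
Root 9: left subtree has 8 nodes {24, 8, 2, 10, 13, 33, 28, 19}, right has 1 {26}.
  Root 13: left subtree has 4 nodes {24, 8, 2, 10}, right has 3 {33, 28, 19}.
    Root 10: left subtree has 3 nodes {24, 8, 2}, right has 0 { }.
      Root 2: left subtree has 2 nodes {24, 8}, right has 0 { }.
        Root 24: left subtree has 0 nodes { }, right has 1 {8}.
    Root 33: left subtree has 0 nodes { }, right has 2 {28, 19}.
      Root 28: left subtree has 0 nodes { }, right has 1 {19}.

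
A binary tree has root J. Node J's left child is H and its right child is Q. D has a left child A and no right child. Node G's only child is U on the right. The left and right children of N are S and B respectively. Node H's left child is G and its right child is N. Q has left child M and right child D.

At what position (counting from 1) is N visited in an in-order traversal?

5

In-order visits the left subtree, then the node, then the right subtree.
At J: go left to H.
  At H: go left to G.
    At G: no left child.
    Visit G.
    At G: go right to U.
      U is a leaf — visit U.
  Visit H.
  At H: go right to N.
    At N: go left to S.
      S is a leaf — visit S.
    Visit N.
    At N: go right to B.
      B is a leaf — visit B.
Visit J.
At J: go right to Q.
  At Q: go left to M.
    M is a leaf — visit M.
  Visit Q.
  At Q: go right to D.
    At D: go left to A.
      A is a leaf — visit A.
    Visit D.
    At D: no right child.
Full in-order sequence: G, U, H, S, N, B, J, M, Q, A, D.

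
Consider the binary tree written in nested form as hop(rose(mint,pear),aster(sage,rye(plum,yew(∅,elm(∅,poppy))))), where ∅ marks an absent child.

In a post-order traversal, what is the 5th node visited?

Post-order visits the left subtree, then the right subtree, then the node.
At hop: go left to rose.
  At rose: go left to mint.
    mint is a leaf — visit mint.
  At rose: go right to pear.
    pear is a leaf — visit pear.
  Visit rose.
At hop: go right to aster.
  At aster: go left to sage.
    sage is a leaf — visit sage.
  At aster: go right to rye.
    At rye: go left to plum.
      plum is a leaf — visit plum.
    At rye: go right to yew.
      At yew: no left child.
      At yew: go right to elm.
        At elm: no left child.
        At elm: go right to poppy.
          poppy is a leaf — visit poppy.
        Visit elm.
      Visit yew.
    Visit rye.
  Visit aster.
Visit hop.
Full post-order sequence: mint, pear, rose, sage, plum, poppy, elm, yew, rye, aster, hop.

plum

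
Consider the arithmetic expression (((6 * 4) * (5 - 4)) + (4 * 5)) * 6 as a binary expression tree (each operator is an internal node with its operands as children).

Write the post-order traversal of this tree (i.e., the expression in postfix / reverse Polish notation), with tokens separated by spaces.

6 4 * 5 4 - * 4 5 * + 6 *

Post-order on an expression tree gives postfix notation: for each operator, emit left operand, right operand, then the operator.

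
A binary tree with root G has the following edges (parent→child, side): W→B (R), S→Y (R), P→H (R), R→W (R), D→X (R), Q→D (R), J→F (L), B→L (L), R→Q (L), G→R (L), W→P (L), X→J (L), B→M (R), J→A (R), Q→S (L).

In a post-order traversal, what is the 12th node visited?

Post-order visits the left subtree, then the right subtree, then the node.
At G: go left to R.
  At R: go left to Q.
    At Q: go left to S.
      At S: no left child.
      At S: go right to Y.
        Y is a leaf — visit Y.
      Visit S.
    At Q: go right to D.
      At D: no left child.
      At D: go right to X.
        At X: go left to J.
          At J: go left to F.
            F is a leaf — visit F.
          At J: go right to A.
            A is a leaf — visit A.
          Visit J.
        At X: no right child.
        Visit X.
      Visit D.
    Visit Q.
  At R: go right to W.
    At W: go left to P.
      At P: no left child.
      At P: go right to H.
        H is a leaf — visit H.
      Visit P.
    At W: go right to B.
      At B: go left to L.
        L is a leaf — visit L.
      At B: go right to M.
        M is a leaf — visit M.
      Visit B.
    Visit W.
  Visit R.
At G: no right child.
Visit G.
Full post-order sequence: Y, S, F, A, J, X, D, Q, H, P, L, M, B, W, R, G.

M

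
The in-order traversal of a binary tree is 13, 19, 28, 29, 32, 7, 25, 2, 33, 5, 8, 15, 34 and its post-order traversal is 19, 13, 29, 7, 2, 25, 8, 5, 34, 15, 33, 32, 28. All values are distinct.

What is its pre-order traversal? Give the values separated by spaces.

The last element of post-order is the root; it splits in-order into left and right subtrees.
Root 28: left subtree has 2 nodes {13, 19}, right has 10 {29, 32, 7, 25, 2, 33, 5, 8, 15, 34}.
  Root 13: left subtree has 0 nodes { }, right has 1 {19}.
  Root 32: left subtree has 1 node {29}, right has 8 {7, 25, 2, 33, 5, 8, 15, 34}.
    Root 33: left subtree has 3 nodes {7, 25, 2}, right has 4 {5, 8, 15, 34}.
      Root 25: left subtree has 1 node {7}, right has 1 {2}.
      Root 15: left subtree has 2 nodes {5, 8}, right has 1 {34}.
        Root 5: left subtree has 0 nodes { }, right has 1 {8}.

28 13 19 32 29 33 25 7 2 15 5 8 34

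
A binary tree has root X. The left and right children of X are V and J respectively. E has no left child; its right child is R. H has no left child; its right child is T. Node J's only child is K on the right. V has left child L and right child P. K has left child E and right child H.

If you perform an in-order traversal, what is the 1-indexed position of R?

In-order visits the left subtree, then the node, then the right subtree.
At X: go left to V.
  At V: go left to L.
    L is a leaf — visit L.
  Visit V.
  At V: go right to P.
    P is a leaf — visit P.
Visit X.
At X: go right to J.
  At J: no left child.
  Visit J.
  At J: go right to K.
    At K: go left to E.
      At E: no left child.
      Visit E.
      At E: go right to R.
        R is a leaf — visit R.
    Visit K.
    At K: go right to H.
      At H: no left child.
      Visit H.
      At H: go right to T.
        T is a leaf — visit T.
Full in-order sequence: L, V, P, X, J, E, R, K, H, T.

7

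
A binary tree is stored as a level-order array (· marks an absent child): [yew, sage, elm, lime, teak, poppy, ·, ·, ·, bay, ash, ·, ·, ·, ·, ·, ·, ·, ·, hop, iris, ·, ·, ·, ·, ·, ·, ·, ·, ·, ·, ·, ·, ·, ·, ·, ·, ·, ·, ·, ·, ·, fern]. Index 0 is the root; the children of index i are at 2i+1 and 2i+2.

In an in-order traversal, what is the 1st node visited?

In-order visits the left subtree, then the node, then the right subtree.
At yew: go left to sage.
  At sage: go left to lime.
    lime is a leaf — visit lime.
  Visit sage.
  At sage: go right to teak.
    At teak: go left to bay.
      At bay: go left to hop.
        hop is a leaf — visit hop.
      Visit bay.
      At bay: go right to iris.
        At iris: no left child.
        Visit iris.
        At iris: go right to fern.
          fern is a leaf — visit fern.
    Visit teak.
    At teak: go right to ash.
      ash is a leaf — visit ash.
Visit yew.
At yew: go right to elm.
  At elm: go left to poppy.
    poppy is a leaf — visit poppy.
  Visit elm.
  At elm: no right child.
Full in-order sequence: lime, sage, hop, bay, iris, fern, teak, ash, yew, poppy, elm.

lime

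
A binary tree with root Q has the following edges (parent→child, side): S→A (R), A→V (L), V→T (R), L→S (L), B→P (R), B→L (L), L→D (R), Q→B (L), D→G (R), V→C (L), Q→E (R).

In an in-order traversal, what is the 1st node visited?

S

In-order visits the left subtree, then the node, then the right subtree.
At Q: go left to B.
  At B: go left to L.
    At L: go left to S.
      At S: no left child.
      Visit S.
      At S: go right to A.
        At A: go left to V.
          At V: go left to C.
            C is a leaf — visit C.
          Visit V.
          At V: go right to T.
            T is a leaf — visit T.
        Visit A.
        At A: no right child.
    Visit L.
    At L: go right to D.
      At D: no left child.
      Visit D.
      At D: go right to G.
        G is a leaf — visit G.
  Visit B.
  At B: go right to P.
    P is a leaf — visit P.
Visit Q.
At Q: go right to E.
  E is a leaf — visit E.
Full in-order sequence: S, C, V, T, A, L, D, G, B, P, Q, E.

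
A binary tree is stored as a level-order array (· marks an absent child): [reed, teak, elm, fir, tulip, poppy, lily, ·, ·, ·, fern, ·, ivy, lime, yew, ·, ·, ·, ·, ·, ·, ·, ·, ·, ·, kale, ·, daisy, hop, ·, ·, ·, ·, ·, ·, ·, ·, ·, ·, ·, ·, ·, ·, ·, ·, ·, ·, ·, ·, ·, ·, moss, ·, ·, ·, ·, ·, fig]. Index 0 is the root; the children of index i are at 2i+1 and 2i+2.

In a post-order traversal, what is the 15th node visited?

Post-order visits the left subtree, then the right subtree, then the node.
At reed: go left to teak.
  At teak: go left to fir.
    fir is a leaf — visit fir.
  At teak: go right to tulip.
    At tulip: no left child.
    At tulip: go right to fern.
      fern is a leaf — visit fern.
    Visit tulip.
  Visit teak.
At reed: go right to elm.
  At elm: go left to poppy.
    At poppy: no left child.
    At poppy: go right to ivy.
      At ivy: go left to kale.
        At kale: go left to moss.
          moss is a leaf — visit moss.
        At kale: no right child.
        Visit kale.
      At ivy: no right child.
      Visit ivy.
    Visit poppy.
  At elm: go right to lily.
    At lily: go left to lime.
      At lime: go left to daisy.
        daisy is a leaf — visit daisy.
      At lime: go right to hop.
        At hop: go left to fig.
          fig is a leaf — visit fig.
        At hop: no right child.
        Visit hop.
      Visit lime.
    At lily: go right to yew.
      yew is a leaf — visit yew.
    Visit lily.
  Visit elm.
Visit reed.
Full post-order sequence: fir, fern, tulip, teak, moss, kale, ivy, poppy, daisy, fig, hop, lime, yew, lily, elm, reed.

elm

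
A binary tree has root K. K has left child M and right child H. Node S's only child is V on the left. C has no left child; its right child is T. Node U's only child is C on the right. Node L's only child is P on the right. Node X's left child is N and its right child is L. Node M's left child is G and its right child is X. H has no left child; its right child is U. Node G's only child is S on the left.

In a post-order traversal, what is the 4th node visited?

Post-order visits the left subtree, then the right subtree, then the node.
At K: go left to M.
  At M: go left to G.
    At G: go left to S.
      At S: go left to V.
        V is a leaf — visit V.
      At S: no right child.
      Visit S.
    At G: no right child.
    Visit G.
  At M: go right to X.
    At X: go left to N.
      N is a leaf — visit N.
    At X: go right to L.
      At L: no left child.
      At L: go right to P.
        P is a leaf — visit P.
      Visit L.
    Visit X.
  Visit M.
At K: go right to H.
  At H: no left child.
  At H: go right to U.
    At U: no left child.
    At U: go right to C.
      At C: no left child.
      At C: go right to T.
        T is a leaf — visit T.
      Visit C.
    Visit U.
  Visit H.
Visit K.
Full post-order sequence: V, S, G, N, P, L, X, M, T, C, U, H, K.

N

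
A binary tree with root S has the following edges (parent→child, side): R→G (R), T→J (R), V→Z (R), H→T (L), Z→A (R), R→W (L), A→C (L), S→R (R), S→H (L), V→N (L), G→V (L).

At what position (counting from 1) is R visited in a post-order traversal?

11

Post-order visits the left subtree, then the right subtree, then the node.
At S: go left to H.
  At H: go left to T.
    At T: no left child.
    At T: go right to J.
      J is a leaf — visit J.
    Visit T.
  At H: no right child.
  Visit H.
At S: go right to R.
  At R: go left to W.
    W is a leaf — visit W.
  At R: go right to G.
    At G: go left to V.
      At V: go left to N.
        N is a leaf — visit N.
      At V: go right to Z.
        At Z: no left child.
        At Z: go right to A.
          At A: go left to C.
            C is a leaf — visit C.
          At A: no right child.
          Visit A.
        Visit Z.
      Visit V.
    At G: no right child.
    Visit G.
  Visit R.
Visit S.
Full post-order sequence: J, T, H, W, N, C, A, Z, V, G, R, S.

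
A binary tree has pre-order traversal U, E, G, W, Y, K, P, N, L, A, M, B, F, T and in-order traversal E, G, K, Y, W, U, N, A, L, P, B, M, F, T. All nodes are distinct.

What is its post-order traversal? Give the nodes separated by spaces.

The first element of pre-order is the root; it splits in-order into left and right subtrees.
Root U: left subtree has 5 nodes {E, G, K, Y, W}, right has 8 {N, A, L, P, B, M, F, T}.
  Root E: left subtree has 0 nodes { }, right has 4 {G, K, Y, W}.
    Root G: left subtree has 0 nodes { }, right has 3 {K, Y, W}.
      Root W: left subtree has 2 nodes {K, Y}, right has 0 { }.
        Root Y: left subtree has 1 node {K}, right has 0 { }.
  Root P: left subtree has 3 nodes {N, A, L}, right has 4 {B, M, F, T}.
    Root N: left subtree has 0 nodes { }, right has 2 {A, L}.
      Root L: left subtree has 1 node {A}, right has 0 { }.
    Root M: left subtree has 1 node {B}, right has 2 {F, T}.
      Root F: left subtree has 0 nodes { }, right has 1 {T}.

K Y W G E A L N B T F M P U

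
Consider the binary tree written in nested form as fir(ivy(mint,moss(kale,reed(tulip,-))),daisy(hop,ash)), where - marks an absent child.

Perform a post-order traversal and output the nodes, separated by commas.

Post-order visits the left subtree, then the right subtree, then the node.
At fir: go left to ivy.
  At ivy: go left to mint.
    mint is a leaf — visit mint.
  At ivy: go right to moss.
    At moss: go left to kale.
      kale is a leaf — visit kale.
    At moss: go right to reed.
      At reed: go left to tulip.
        tulip is a leaf — visit tulip.
      At reed: no right child.
      Visit reed.
    Visit moss.
  Visit ivy.
At fir: go right to daisy.
  At daisy: go left to hop.
    hop is a leaf — visit hop.
  At daisy: go right to ash.
    ash is a leaf — visit ash.
  Visit daisy.
Visit fir.

mint, kale, tulip, reed, moss, ivy, hop, ash, daisy, fir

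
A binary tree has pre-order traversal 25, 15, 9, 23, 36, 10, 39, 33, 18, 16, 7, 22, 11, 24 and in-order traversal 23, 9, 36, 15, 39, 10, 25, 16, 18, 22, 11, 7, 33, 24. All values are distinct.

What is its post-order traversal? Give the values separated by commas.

The first element of pre-order is the root; it splits in-order into left and right subtrees.
Root 25: left subtree has 6 nodes {23, 9, 36, 15, 39, 10}, right has 7 {16, 18, 22, 11, 7, 33, 24}.
  Root 15: left subtree has 3 nodes {23, 9, 36}, right has 2 {39, 10}.
    Root 9: left subtree has 1 node {23}, right has 1 {36}.
    Root 10: left subtree has 1 node {39}, right has 0 { }.
  Root 33: left subtree has 5 nodes {16, 18, 22, 11, 7}, right has 1 {24}.
    Root 18: left subtree has 1 node {16}, right has 3 {22, 11, 7}.
      Root 7: left subtree has 2 nodes {22, 11}, right has 0 { }.
        Root 22: left subtree has 0 nodes { }, right has 1 {11}.

23, 36, 9, 39, 10, 15, 16, 11, 22, 7, 18, 24, 33, 25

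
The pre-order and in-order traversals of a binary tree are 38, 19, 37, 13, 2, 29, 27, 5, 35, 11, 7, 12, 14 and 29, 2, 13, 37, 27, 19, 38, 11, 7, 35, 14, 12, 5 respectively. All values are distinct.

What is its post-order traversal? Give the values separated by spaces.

29 2 13 27 37 19 7 11 14 12 35 5 38

The first element of pre-order is the root; it splits in-order into left and right subtrees.
Root 38: left subtree has 6 nodes {29, 2, 13, 37, 27, 19}, right has 6 {11, 7, 35, 14, 12, 5}.
  Root 19: left subtree has 5 nodes {29, 2, 13, 37, 27}, right has 0 { }.
    Root 37: left subtree has 3 nodes {29, 2, 13}, right has 1 {27}.
      Root 13: left subtree has 2 nodes {29, 2}, right has 0 { }.
        Root 2: left subtree has 1 node {29}, right has 0 { }.
  Root 5: left subtree has 5 nodes {11, 7, 35, 14, 12}, right has 0 { }.
    Root 35: left subtree has 2 nodes {11, 7}, right has 2 {14, 12}.
      Root 11: left subtree has 0 nodes { }, right has 1 {7}.
      Root 12: left subtree has 1 node {14}, right has 0 { }.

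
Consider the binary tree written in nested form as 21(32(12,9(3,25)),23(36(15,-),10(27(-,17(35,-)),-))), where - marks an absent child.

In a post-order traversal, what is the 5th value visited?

32

Post-order visits the left subtree, then the right subtree, then the node.
At 21: go left to 32.
  At 32: go left to 12.
    12 is a leaf — visit 12.
  At 32: go right to 9.
    At 9: go left to 3.
      3 is a leaf — visit 3.
    At 9: go right to 25.
      25 is a leaf — visit 25.
    Visit 9.
  Visit 32.
At 21: go right to 23.
  At 23: go left to 36.
    At 36: go left to 15.
      15 is a leaf — visit 15.
    At 36: no right child.
    Visit 36.
  At 23: go right to 10.
    At 10: go left to 27.
      At 27: no left child.
      At 27: go right to 17.
        At 17: go left to 35.
          35 is a leaf — visit 35.
        At 17: no right child.
        Visit 17.
      Visit 27.
    At 10: no right child.
    Visit 10.
  Visit 23.
Visit 21.
Full post-order sequence: 12, 3, 25, 9, 32, 15, 36, 35, 17, 27, 10, 23, 21.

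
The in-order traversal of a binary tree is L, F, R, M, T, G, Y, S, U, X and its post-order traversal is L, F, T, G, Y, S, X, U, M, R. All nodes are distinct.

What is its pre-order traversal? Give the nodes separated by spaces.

R F L M U S Y G T X

The last element of post-order is the root; it splits in-order into left and right subtrees.
Root R: left subtree has 2 nodes {L, F}, right has 7 {M, T, G, Y, S, U, X}.
  Root F: left subtree has 1 node {L}, right has 0 { }.
  Root M: left subtree has 0 nodes { }, right has 6 {T, G, Y, S, U, X}.
    Root U: left subtree has 4 nodes {T, G, Y, S}, right has 1 {X}.
      Root S: left subtree has 3 nodes {T, G, Y}, right has 0 { }.
        Root Y: left subtree has 2 nodes {T, G}, right has 0 { }.
          Root G: left subtree has 1 node {T}, right has 0 { }.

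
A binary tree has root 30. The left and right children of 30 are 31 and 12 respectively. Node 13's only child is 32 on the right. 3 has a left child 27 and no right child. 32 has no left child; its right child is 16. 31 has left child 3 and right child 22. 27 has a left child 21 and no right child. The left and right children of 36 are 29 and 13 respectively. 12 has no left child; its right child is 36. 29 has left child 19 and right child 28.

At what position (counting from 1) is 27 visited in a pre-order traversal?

4

Pre-order visits the node, then its left subtree, then its right subtree.
Visit 30.
At 30: go left to 31.
  Visit 31.
  At 31: go left to 3.
    Visit 3.
    At 3: go left to 27.
      Visit 27.
      At 27: go left to 21.
        21 is a leaf — visit 21.
      At 27: no right child.
    At 3: no right child.
  At 31: go right to 22.
    22 is a leaf — visit 22.
At 30: go right to 12.
  Visit 12.
  At 12: no left child.
  At 12: go right to 36.
    Visit 36.
    At 36: go left to 29.
      Visit 29.
      At 29: go left to 19.
        19 is a leaf — visit 19.
      At 29: go right to 28.
        28 is a leaf — visit 28.
    At 36: go right to 13.
      Visit 13.
      At 13: no left child.
      At 13: go right to 32.
        Visit 32.
        At 32: no left child.
        At 32: go right to 16.
          16 is a leaf — visit 16.
Full pre-order sequence: 30, 31, 3, 27, 21, 22, 12, 36, 29, 19, 28, 13, 32, 16.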